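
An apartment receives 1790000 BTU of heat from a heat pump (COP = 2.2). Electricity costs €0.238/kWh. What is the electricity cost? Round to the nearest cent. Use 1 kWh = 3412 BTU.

Heat delivered = 1,790,000 BTU / 3412 = 524.6 kWh
Electrical input = 524.6 kWh / 2.2 = 238.5 kWh
Cost = 238.5 × €0.238/kWh = €56.75

€56.75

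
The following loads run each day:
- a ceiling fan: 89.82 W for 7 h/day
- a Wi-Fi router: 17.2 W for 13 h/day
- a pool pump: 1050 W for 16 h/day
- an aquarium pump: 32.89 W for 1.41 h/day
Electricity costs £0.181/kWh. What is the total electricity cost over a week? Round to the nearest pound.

ceiling fan: 89.82 W × 7 h × 7 d = 4,401 Wh = 4.401 kWh
Wi-Fi router: 17.2 W × 13 h × 7 d = 1,565 Wh = 1.565 kWh
pool pump: 1050 W × 16 h × 7 d = 117,600 Wh = 117.6 kWh
aquarium pump: 32.89 W × 1.41 h × 7 d = 325 Wh = 0.3246 kWh
Total energy = 4.401 + 1.565 + 117.6 + 0.3246 = 123.9 kWh
Cost = 123.9 kWh × £0.181 = £22.42 ≈ £22

£22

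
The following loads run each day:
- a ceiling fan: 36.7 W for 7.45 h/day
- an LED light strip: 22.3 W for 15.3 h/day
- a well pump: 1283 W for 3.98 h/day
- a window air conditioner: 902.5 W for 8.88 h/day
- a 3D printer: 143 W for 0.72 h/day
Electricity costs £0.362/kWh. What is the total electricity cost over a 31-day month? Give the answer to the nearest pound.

ceiling fan: 36.7 W × 7.45 h × 31 d = 8,476 Wh = 8.476 kWh
LED light strip: 22.3 W × 15.3 h × 31 d = 10,577 Wh = 10.58 kWh
well pump: 1283 W × 3.98 h × 31 d = 158,297 Wh = 158.3 kWh
window air conditioner: 902.5 W × 8.88 h × 31 d = 248,440 Wh = 248.4 kWh
3D printer: 143 W × 0.72 h × 31 d = 3,192 Wh = 3.192 kWh
Total energy = 8.476 + 10.58 + 158.3 + 248.4 + 3.192 = 429 kWh
Cost = 429 kWh × £0.362 = £155.29 ≈ £155

£155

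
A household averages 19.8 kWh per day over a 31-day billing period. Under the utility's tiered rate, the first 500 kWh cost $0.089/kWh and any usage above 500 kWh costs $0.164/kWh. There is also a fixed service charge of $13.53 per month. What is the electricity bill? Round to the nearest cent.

$76.69

Usage = 19.8 kWh/day × 31 days = 613.8 kWh
First 500 kWh × $0.089 = $44.50
Remaining 113.8 kWh × $0.164 = $18.66
Energy charge = $63.16; + service $13.53 = $76.69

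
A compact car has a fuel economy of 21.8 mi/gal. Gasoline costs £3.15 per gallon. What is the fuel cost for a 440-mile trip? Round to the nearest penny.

Fuel = 440 mi / 21.8 mpg = 20.18 gal
Cost = 20.18 gal × £3.15/gal = £63.58

£63.58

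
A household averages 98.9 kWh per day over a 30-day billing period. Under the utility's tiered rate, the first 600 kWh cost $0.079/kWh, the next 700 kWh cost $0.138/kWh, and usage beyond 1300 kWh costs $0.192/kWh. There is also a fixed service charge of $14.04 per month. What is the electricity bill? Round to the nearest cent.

Usage = 98.9 kWh/day × 30 days = 2967 kWh
First 600 kWh × $0.079 = $47.40
Next 700 kWh × $0.138 = $96.60
Remaining 1667 kWh × $0.192 = $320.06
Energy charge = $464.06; + service $14.04 = $478.10

$478.10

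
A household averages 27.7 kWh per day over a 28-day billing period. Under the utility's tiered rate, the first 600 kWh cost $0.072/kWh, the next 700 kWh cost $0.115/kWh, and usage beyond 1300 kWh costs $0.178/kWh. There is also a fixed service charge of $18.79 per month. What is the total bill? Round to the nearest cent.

$82.18

Usage = 27.7 kWh/day × 28 days = 775.6 kWh
First 600 kWh × $0.072 = $43.20
Next 175.6 kWh × $0.115 = $20.19
Remaining tier: 0 kWh (not reached)
Energy charge = $63.39; + service $18.79 = $82.18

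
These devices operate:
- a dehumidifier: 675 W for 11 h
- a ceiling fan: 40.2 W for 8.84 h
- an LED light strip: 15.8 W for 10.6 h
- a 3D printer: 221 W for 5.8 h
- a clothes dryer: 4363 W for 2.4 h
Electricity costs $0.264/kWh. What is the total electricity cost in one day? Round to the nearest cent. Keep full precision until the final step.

dehumidifier: 675 W × 11 h = 7,425 Wh = 7.425 kWh
ceiling fan: 40.2 W × 8.84 h = 355 Wh = 0.3554 kWh
LED light strip: 15.8 W × 10.6 h = 167 Wh = 0.1675 kWh
3D printer: 221 W × 5.8 h = 1,282 Wh = 1.282 kWh
clothes dryer: 4363 W × 2.4 h = 10,471 Wh = 10.47 kWh
Total energy = 7.425 + 0.3554 + 0.1675 + 1.282 + 10.47 = 19.7 kWh
Cost = 19.7 kWh × $0.264 = $5.20

$5.20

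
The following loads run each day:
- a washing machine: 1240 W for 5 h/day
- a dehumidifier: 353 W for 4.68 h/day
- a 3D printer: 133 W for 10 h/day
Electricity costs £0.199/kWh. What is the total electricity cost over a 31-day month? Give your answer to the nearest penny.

£56.64

washing machine: 1240 W × 5 h × 31 d = 192,200 Wh = 192.2 kWh
dehumidifier: 353 W × 4.68 h × 31 d = 51,213 Wh = 51.21 kWh
3D printer: 133 W × 10 h × 31 d = 41,230 Wh = 41.23 kWh
Total energy = 192.2 + 51.21 + 41.23 = 284.6 kWh
Cost = 284.6 kWh × £0.199 = £56.64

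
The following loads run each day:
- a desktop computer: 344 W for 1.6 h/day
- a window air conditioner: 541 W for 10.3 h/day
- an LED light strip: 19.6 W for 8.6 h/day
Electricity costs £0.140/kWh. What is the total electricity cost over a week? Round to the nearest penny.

£6.17

desktop computer: 344 W × 1.6 h × 7 d = 3,853 Wh = 3.853 kWh
window air conditioner: 541 W × 10.3 h × 7 d = 39,006 Wh = 39.01 kWh
LED light strip: 19.6 W × 8.6 h × 7 d = 1,180 Wh = 1.18 kWh
Total energy = 3.853 + 39.01 + 1.18 = 44.04 kWh
Cost = 44.04 kWh × £0.140 = £6.17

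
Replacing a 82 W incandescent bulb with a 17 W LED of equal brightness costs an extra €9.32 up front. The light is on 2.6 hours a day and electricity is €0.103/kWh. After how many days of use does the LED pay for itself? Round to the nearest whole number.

535 days

Power saved = 82 − 17 = 65 W
Daily energy saved = 65 W × 2.6 h = 169 Wh = 0.169 kWh
Daily savings = 0.169 × €0.103 = €0.0174
Payback = €9.32 / €0.0174 per day = 535.4 days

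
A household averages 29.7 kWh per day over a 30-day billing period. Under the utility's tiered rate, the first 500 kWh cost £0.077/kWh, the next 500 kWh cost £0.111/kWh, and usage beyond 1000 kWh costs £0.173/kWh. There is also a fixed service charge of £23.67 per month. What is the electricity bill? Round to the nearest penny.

Usage = 29.7 kWh/day × 30 days = 891 kWh
First 500 kWh × £0.077 = £38.50
Next 391 kWh × £0.111 = £43.40
Remaining tier: 0 kWh (not reached)
Energy charge = £81.90; + service £23.67 = £105.57

£105.57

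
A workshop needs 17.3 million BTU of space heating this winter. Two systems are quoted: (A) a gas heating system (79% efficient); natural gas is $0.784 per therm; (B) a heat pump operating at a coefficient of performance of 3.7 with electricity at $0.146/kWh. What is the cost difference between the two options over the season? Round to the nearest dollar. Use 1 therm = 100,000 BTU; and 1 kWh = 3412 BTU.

Heat load = 17.3 × 10⁶ BTU = 17,300,000 BTU
Gas: input = 17,300,000 / 0.79 = 21,898,734 BTU = 219 therm → 219 × $0.784 = $171.69
Heat pump: 17,300,000 BTU / 3412 = 5,070 kWh heat; / 3.7 = 1,370 kWh in → × $0.146 = $200.07
Difference = |$171.69 − $200.07| = $28.39 ≈ $28

$28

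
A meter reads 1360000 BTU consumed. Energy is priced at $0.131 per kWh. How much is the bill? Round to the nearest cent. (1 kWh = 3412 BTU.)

1360000 BTU × (0.00029308 kWh/BTU) = 398.6 kWh
Cost = 398.6 kWh × $0.131/kWh = $52.22

$52.22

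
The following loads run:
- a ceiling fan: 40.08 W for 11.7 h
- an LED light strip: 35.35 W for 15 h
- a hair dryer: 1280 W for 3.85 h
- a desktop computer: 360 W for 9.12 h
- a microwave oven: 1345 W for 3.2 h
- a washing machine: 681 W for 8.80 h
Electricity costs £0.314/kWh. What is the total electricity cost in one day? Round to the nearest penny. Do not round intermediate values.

ceiling fan: 40.08 W × 11.7 h = 469 Wh = 0.4689 kWh
LED light strip: 35.35 W × 15 h = 530 Wh = 0.5302 kWh
hair dryer: 1280 W × 3.85 h = 4,928 Wh = 4.928 kWh
desktop computer: 360 W × 9.12 h = 3,283 Wh = 3.283 kWh
microwave oven: 1345 W × 3.2 h = 4,304 Wh = 4.304 kWh
washing machine: 681 W × 8.80 h = 5,993 Wh = 5.993 kWh
Total energy = 0.4689 + 0.5302 + 4.928 + 3.283 + 4.304 + 5.993 = 19.51 kWh
Cost = 19.51 kWh × £0.314 = £6.13

£6.13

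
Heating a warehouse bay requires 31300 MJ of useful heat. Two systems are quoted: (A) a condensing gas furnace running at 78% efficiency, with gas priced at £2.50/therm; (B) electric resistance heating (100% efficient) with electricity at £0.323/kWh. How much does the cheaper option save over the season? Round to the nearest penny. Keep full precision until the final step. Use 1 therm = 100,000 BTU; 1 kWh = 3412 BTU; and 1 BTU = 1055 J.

Heat load = 31300 MJ = 31,300,000,000 J / 1055 = 29,668,246 BTU
Gas: input = 29,668,246 / 0.78 = 38,036,213 BTU = 380.4 therm → 380.4 × £2.50 = £950.91
Electric: 29,668,246 BTU / 3412 = 8,695 kWh → × £0.323 = £2,808.57
Difference = |£950.91 − £2,808.57| = £1,857.67

£1857.67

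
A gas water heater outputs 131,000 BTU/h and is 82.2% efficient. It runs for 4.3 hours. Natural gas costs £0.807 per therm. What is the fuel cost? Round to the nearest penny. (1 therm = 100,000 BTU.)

£5.53

Heat delivered = 131,000 BTU/h × 4.3 h = 563,300 BTU
Gas input = 563,300 / 0.822 = 685,280 BTU
= 685,280 / 100,000 = 6.853 therm
Cost = 6.853 × £0.807/therm = £5.53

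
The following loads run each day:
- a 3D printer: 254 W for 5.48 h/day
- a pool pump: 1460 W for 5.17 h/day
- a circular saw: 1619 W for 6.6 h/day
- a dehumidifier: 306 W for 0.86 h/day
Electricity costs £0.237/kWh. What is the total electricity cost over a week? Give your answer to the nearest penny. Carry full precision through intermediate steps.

3D printer: 254 W × 5.48 h × 7 d = 9,743 Wh = 9.743 kWh
pool pump: 1460 W × 5.17 h × 7 d = 52,837 Wh = 52.84 kWh
circular saw: 1619 W × 6.6 h × 7 d = 74,798 Wh = 74.8 kWh
dehumidifier: 306 W × 0.86 h × 7 d = 1,842 Wh = 1.842 kWh
Total energy = 9.743 + 52.84 + 74.8 + 1.842 = 139.2 kWh
Cost = 139.2 kWh × £0.237 = £33.00

£33.00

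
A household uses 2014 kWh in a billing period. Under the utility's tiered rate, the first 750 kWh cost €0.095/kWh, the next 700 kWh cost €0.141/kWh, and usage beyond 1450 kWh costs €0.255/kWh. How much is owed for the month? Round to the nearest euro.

€314

First 750 kWh × €0.095 = €71.25
Next 700 kWh × €0.141 = €98.70
Remaining 564 kWh × €0.255 = €143.82
Total = €313.77 ≈ €314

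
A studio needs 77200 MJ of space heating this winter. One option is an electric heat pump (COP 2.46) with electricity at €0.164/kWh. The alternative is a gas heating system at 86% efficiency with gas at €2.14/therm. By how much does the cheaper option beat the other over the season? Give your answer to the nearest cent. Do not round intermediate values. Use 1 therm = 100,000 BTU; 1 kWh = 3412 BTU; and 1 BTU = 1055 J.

€391.11

Heat load = 77200 MJ = 77,200,000,000 J / 1055 = 73,175,355 BTU
Gas: input = 73,175,355 / 0.860 = 85,087,623 BTU = 850.9 therm → 850.9 × €2.14 = €1,820.88
Heat pump: 73,175,355 BTU / 3412 = 21,450 kWh heat; / 2.46 = 8,718 kWh in → × €0.164 = €1,429.76
Difference = |€1,820.88 − €1,429.76| = €391.11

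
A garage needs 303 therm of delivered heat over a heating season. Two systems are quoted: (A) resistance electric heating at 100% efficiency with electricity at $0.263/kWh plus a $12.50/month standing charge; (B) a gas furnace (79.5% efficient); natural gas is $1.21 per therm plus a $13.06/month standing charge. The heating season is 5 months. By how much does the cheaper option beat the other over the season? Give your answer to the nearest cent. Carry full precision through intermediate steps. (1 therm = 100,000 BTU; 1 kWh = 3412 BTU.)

$1871.58

Heat load = 303 therm × 100,000 = 30,300,000 BTU
Gas: input = 30,300,000 / 0.795 = 38,113,208 BTU = 381.1 therm → 381.1 × $1.21 = $461.17; + 5 × $13.06 standing = $526.47
Electric: 30,300,000 BTU / 3412 = 8,880 kWh → × $0.263 = $2,335.55; + 5 × $12.50 standing = $2,398.05
Difference = |$526.47 − $2,398.05| = $1,871.58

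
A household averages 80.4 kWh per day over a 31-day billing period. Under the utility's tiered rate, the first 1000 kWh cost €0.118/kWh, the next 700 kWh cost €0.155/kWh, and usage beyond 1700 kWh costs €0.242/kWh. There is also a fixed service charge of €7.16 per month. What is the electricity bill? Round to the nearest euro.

Usage = 80.4 kWh/day × 31 days = 2492.4 kWh
First 1000 kWh × €0.118 = €118.00
Next 700 kWh × €0.155 = €108.50
Remaining 792.4 kWh × €0.242 = €191.76
Energy charge = €418.26; + service €7.16 = €425.42 ≈ €425

€425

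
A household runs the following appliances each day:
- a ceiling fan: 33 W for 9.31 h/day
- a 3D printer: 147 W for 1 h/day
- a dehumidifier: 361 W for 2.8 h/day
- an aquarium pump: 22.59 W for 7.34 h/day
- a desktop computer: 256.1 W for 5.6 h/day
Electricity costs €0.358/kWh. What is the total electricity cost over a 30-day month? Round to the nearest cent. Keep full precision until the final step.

ceiling fan: 33 W × 9.31 h × 30 d = 9,217 Wh = 9.217 kWh
3D printer: 147 W × 1 h × 30 d = 4,410 Wh = 4.41 kWh
dehumidifier: 361 W × 2.8 h × 30 d = 30,324 Wh = 30.32 kWh
aquarium pump: 22.59 W × 7.34 h × 30 d = 4,974 Wh = 4.974 kWh
desktop computer: 256.1 W × 5.6 h × 30 d = 43,025 Wh = 43.02 kWh
Total energy = 9.217 + 4.41 + 30.32 + 4.974 + 43.02 = 91.95 kWh
Cost = 91.95 kWh × €0.358 = €32.92

€32.92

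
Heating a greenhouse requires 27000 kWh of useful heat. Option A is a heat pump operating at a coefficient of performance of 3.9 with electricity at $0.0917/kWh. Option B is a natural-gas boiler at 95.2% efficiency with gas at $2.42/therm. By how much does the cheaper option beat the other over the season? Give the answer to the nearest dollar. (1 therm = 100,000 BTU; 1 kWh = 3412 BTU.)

$1707

Heat load = 27000 kWh × 3412 = 92,124,000 BTU
Gas: input = 92,124,000 / 0.952 = 96,768,908 BTU = 967.7 therm → 967.7 × $2.42 = $2,341.81
Heat pump: 92,124,000 BTU / 3412 = 27,000 kWh heat; / 3.9 = 6,923 kWh in → × $0.0917 = $634.85
Difference = |$2,341.81 − $634.85| = $1,706.96 ≈ $1707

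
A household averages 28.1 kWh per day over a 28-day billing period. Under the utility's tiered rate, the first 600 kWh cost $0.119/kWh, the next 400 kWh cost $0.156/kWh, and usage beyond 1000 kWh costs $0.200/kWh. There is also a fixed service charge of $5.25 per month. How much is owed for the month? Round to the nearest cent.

Usage = 28.1 kWh/day × 28 days = 786.8 kWh
First 600 kWh × $0.119 = $71.40
Next 186.8 kWh × $0.156 = $29.14
Remaining tier: 0 kWh (not reached)
Energy charge = $100.54; + service $5.25 = $105.79

$105.79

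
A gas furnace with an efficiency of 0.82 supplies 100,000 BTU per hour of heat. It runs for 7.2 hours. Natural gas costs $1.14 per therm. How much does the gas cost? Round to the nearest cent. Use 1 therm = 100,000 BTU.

Heat delivered = 100,000 BTU/h × 7.2 h = 720,000 BTU
Gas input = 720,000 / 0.82 = 878,049 BTU
= 878,049 / 100,000 = 8.78 therm
Cost = 8.78 × $1.14/therm = $10.01

$10.01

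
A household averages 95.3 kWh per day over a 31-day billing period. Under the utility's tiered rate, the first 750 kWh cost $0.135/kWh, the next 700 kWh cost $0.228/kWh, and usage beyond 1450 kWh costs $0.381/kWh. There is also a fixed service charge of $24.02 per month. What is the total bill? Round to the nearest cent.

Usage = 95.3 kWh/day × 31 days = 2954.3 kWh
First 750 kWh × $0.135 = $101.25
Next 700 kWh × $0.228 = $159.60
Remaining 1504.3 kWh × $0.381 = $573.14
Energy charge = $833.99; + service $24.02 = $858.01

$858.01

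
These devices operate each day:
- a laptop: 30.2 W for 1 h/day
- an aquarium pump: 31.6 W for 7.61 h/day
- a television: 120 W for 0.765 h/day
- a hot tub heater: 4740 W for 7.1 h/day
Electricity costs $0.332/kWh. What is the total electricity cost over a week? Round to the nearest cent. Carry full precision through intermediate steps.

$79.05

laptop: 30.2 W × 1 h × 7 d = 211 Wh = 0.2114 kWh
aquarium pump: 31.6 W × 7.61 h × 7 d = 1,683 Wh = 1.683 kWh
television: 120 W × 0.765 h × 7 d = 643 Wh = 0.6426 kWh
hot tub heater: 4740 W × 7.1 h × 7 d = 235,578 Wh = 235.6 kWh
Total energy = 0.2114 + 1.683 + 0.6426 + 235.6 = 238.1 kWh
Cost = 238.1 kWh × $0.332 = $79.05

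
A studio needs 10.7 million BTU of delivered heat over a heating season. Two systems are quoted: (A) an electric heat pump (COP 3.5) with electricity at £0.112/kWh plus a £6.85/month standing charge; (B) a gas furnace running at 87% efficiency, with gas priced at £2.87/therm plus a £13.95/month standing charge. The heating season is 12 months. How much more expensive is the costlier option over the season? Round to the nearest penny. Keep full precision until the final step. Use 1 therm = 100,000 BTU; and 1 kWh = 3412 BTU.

£337.83

Heat load = 10.7 × 10⁶ BTU = 10,700,000 BTU
Gas: input = 10,700,000 / 0.87 = 12,298,851 BTU = 123 therm → 123 × £2.87 = £352.98; + 12 × £13.95 standing = £520.38
Heat pump: 10,700,000 BTU / 3412 = 3,136 kWh heat; / 3.5 = 896 kWh in → × £0.112 = £100.35; + 12 × £6.85 standing = £182.55
Difference = |£520.38 − £182.55| = £337.83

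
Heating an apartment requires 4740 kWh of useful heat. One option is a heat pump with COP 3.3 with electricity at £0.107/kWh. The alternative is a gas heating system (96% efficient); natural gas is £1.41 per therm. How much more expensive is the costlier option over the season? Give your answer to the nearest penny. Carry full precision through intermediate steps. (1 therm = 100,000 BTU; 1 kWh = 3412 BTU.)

Heat load = 4740 kWh × 3412 = 16,172,880 BTU
Gas: input = 16,172,880 / 0.96 = 16,846,750 BTU = 168.5 therm → 168.5 × £1.41 = £237.54
Heat pump: 16,172,880 BTU / 3412 = 4,740 kWh heat; / 3.3 = 1,436 kWh in → × £0.107 = £153.69
Difference = |£237.54 − £153.69| = £83.85

£83.85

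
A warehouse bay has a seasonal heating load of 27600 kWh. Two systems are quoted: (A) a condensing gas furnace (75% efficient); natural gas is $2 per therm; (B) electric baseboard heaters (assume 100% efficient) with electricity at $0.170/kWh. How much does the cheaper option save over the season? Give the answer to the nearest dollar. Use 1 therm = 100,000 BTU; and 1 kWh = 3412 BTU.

$2181

Heat load = 27600 kWh × 3412 = 94,171,200 BTU
Gas: input = 94,171,200 / 0.75 = 125,561,600 BTU = 1,256 therm → 1,256 × $2 = $2,511.23
Electric: 94,171,200 BTU / 3412 = 27,600 kWh → × $0.170 = $4,692.00
Difference = |$2,511.23 − $4,692.00| = $2,180.77 ≈ $2181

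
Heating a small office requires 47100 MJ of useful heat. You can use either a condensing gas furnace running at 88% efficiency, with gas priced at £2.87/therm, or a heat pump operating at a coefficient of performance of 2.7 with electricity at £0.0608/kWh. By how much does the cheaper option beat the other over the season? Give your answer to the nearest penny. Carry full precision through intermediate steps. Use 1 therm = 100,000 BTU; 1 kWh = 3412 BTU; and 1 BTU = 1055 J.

Heat load = 47100 MJ = 47,100,000,000 J / 1055 = 44,644,550 BTU
Gas: input = 44,644,550 / 0.88 = 50,732,443 BTU = 507.3 therm → 507.3 × £2.87 = £1,456.02
Heat pump: 44,644,550 BTU / 3412 = 13,080 kWh heat; / 2.7 = 4,846 kWh in → × £0.0608 = £294.65
Difference = |£1,456.02 − £294.65| = £1,161.38

£1161.38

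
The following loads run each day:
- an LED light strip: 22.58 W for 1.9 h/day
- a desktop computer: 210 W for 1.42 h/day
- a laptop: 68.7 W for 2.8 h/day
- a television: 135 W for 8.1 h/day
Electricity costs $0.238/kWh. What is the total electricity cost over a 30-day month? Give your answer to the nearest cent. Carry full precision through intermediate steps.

LED light strip: 22.58 W × 1.9 h × 30 d = 1,287 Wh = 1.287 kWh
desktop computer: 210 W × 1.42 h × 30 d = 8,946 Wh = 8.946 kWh
laptop: 68.7 W × 2.8 h × 30 d = 5,771 Wh = 5.771 kWh
television: 135 W × 8.1 h × 30 d = 32,805 Wh = 32.8 kWh
Total energy = 1.287 + 8.946 + 5.771 + 32.8 = 48.81 kWh
Cost = 48.81 kWh × $0.238 = $11.62

$11.62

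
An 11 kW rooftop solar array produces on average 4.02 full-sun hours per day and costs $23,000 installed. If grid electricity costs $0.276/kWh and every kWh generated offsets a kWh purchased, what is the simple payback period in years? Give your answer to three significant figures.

5.16 years

Daily generation = 11 kW × 4.02 h = 44.22 kWh
Annual generation = 44.22 × 365 = 16140 kWh
Annual savings = 16140 × $0.276 = $4,454.72
Payback = $23,000 / $4,454.72 = 5.16 years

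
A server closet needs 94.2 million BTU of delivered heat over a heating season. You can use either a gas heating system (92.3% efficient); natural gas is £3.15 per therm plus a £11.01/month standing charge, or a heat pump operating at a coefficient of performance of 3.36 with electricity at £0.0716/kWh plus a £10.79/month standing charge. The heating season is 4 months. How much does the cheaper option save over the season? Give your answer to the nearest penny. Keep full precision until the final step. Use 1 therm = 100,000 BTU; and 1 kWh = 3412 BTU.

£2627.40

Heat load = 94.2 × 10⁶ BTU = 94,200,000 BTU
Gas: input = 94,200,000 / 0.923 = 102,058,505 BTU = 1,021 therm → 1,021 × £3.15 = £3,214.84; + 4 × £11.01 standing = £3,258.88
Heat pump: 94,200,000 BTU / 3412 = 27,610 kWh heat; / 3.36 = 8,217 kWh in → × £0.0716 = £588.32; + 4 × £10.79 standing = £631.48
Difference = |£3,258.88 − £631.48| = £2,627.40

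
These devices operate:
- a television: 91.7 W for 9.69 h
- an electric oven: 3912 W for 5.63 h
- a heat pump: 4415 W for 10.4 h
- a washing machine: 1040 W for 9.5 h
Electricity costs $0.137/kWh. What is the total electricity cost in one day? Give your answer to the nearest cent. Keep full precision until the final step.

television: 91.7 W × 9.69 h = 889 Wh = 0.8886 kWh
electric oven: 3912 W × 5.63 h = 22,025 Wh = 22.02 kWh
heat pump: 4415 W × 10.4 h = 45,916 Wh = 45.92 kWh
washing machine: 1040 W × 9.5 h = 9,880 Wh = 9.88 kWh
Total energy = 0.8886 + 22.02 + 45.92 + 9.88 = 78.71 kWh
Cost = 78.71 kWh × $0.137 = $10.78

$10.78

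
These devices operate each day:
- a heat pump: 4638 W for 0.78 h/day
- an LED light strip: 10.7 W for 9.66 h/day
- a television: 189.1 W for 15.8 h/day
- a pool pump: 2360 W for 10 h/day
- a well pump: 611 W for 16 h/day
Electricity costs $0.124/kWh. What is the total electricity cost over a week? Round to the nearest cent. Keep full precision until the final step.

heat pump: 4638 W × 0.78 h × 7 d = 25,323 Wh = 25.32 kWh
LED light strip: 10.7 W × 9.66 h × 7 d = 724 Wh = 0.7235 kWh
television: 189.1 W × 15.8 h × 7 d = 20,914 Wh = 20.91 kWh
pool pump: 2360 W × 10 h × 7 d = 165,200 Wh = 165.2 kWh
well pump: 611 W × 16 h × 7 d = 68,432 Wh = 68.43 kWh
Total energy = 25.32 + 0.7235 + 20.91 + 165.2 + 68.43 = 280.6 kWh
Cost = 280.6 kWh × $0.124 = $34.79

$34.79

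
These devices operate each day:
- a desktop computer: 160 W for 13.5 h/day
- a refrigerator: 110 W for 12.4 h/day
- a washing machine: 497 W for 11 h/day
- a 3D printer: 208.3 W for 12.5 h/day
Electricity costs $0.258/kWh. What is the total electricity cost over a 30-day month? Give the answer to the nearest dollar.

desktop computer: 160 W × 13.5 h × 30 d = 64,800 Wh = 64.8 kWh
refrigerator: 110 W × 12.4 h × 30 d = 40,920 Wh = 40.92 kWh
washing machine: 497 W × 11 h × 30 d = 164,010 Wh = 164 kWh
3D printer: 208.3 W × 12.5 h × 30 d = 78,112 Wh = 78.11 kWh
Total energy = 64.8 + 40.92 + 164 + 78.11 = 347.8 kWh
Cost = 347.8 kWh × $0.258 = $89.74 ≈ $90

$90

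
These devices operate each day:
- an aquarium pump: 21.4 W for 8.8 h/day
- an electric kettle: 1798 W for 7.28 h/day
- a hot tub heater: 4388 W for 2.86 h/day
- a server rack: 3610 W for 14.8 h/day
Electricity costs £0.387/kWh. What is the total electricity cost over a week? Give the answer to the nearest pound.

£215

aquarium pump: 21.4 W × 8.8 h × 7 d = 1,318 Wh = 1.318 kWh
electric kettle: 1798 W × 7.28 h × 7 d = 91,626 Wh = 91.63 kWh
hot tub heater: 4388 W × 2.86 h × 7 d = 87,848 Wh = 87.85 kWh
server rack: 3610 W × 14.8 h × 7 d = 373,996 Wh = 374 kWh
Total energy = 1.318 + 91.63 + 87.85 + 374 = 554.8 kWh
Cost = 554.8 kWh × £0.387 = £214.70 ≈ £215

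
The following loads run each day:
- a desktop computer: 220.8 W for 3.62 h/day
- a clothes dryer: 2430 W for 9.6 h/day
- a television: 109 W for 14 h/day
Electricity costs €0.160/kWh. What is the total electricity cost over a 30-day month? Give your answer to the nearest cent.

€123.14

desktop computer: 220.8 W × 3.62 h × 30 d = 23,979 Wh = 23.98 kWh
clothes dryer: 2430 W × 9.6 h × 30 d = 699,840 Wh = 699.8 kWh
television: 109 W × 14 h × 30 d = 45,780 Wh = 45.78 kWh
Total energy = 23.98 + 699.8 + 45.78 = 769.6 kWh
Cost = 769.6 kWh × €0.160 = €123.14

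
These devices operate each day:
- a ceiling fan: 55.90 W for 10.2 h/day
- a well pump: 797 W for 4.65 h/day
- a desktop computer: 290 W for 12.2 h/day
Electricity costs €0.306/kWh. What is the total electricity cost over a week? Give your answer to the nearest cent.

ceiling fan: 55.90 W × 10.2 h × 7 d = 3,991 Wh = 3.991 kWh
well pump: 797 W × 4.65 h × 7 d = 25,942 Wh = 25.94 kWh
desktop computer: 290 W × 12.2 h × 7 d = 24,766 Wh = 24.77 kWh
Total energy = 3.991 + 25.94 + 24.77 = 54.7 kWh
Cost = 54.7 kWh × €0.306 = €16.74

€16.74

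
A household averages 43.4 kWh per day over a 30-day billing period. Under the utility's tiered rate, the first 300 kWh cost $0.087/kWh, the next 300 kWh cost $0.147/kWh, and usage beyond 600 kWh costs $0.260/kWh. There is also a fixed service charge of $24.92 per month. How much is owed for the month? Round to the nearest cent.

Usage = 43.4 kWh/day × 30 days = 1302 kWh
First 300 kWh × $0.087 = $26.10
Next 300 kWh × $0.147 = $44.10
Remaining 702 kWh × $0.260 = $182.52
Energy charge = $252.72; + service $24.92 = $277.64

$277.64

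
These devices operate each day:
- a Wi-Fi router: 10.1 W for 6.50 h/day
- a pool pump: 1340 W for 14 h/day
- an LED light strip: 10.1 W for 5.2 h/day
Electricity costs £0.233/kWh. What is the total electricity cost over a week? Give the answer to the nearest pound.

Wi-Fi router: 10.1 W × 6.50 h × 7 d = 460 Wh = 0.4595 kWh
pool pump: 1340 W × 14 h × 7 d = 131,320 Wh = 131.3 kWh
LED light strip: 10.1 W × 5.2 h × 7 d = 368 Wh = 0.3676 kWh
Total energy = 0.4595 + 131.3 + 0.3676 = 132.1 kWh
Cost = 132.1 kWh × £0.233 = £30.79 ≈ £31

£31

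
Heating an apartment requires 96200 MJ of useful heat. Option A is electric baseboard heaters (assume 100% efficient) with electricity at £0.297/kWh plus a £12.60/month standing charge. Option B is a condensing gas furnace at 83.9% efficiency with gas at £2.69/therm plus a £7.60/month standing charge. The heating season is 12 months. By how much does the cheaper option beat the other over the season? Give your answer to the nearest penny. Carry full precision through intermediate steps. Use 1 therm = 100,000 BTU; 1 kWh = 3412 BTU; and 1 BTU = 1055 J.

Heat load = 96200 MJ = 96,200,000,000 J / 1055 = 91,184,834 BTU
Gas: input = 91,184,834 / 0.839 = 108,682,758 BTU = 1,087 therm → 1,087 × £2.69 = £2,923.57; + 12 × £7.60 standing = £3,014.77
Electric: 91,184,834 BTU / 3412 = 26,720 kWh → × £0.297 = £7,937.25; + 12 × £12.60 standing = £8,088.45
Difference = |£3,014.77 − £8,088.45| = £5,073.68

£5073.68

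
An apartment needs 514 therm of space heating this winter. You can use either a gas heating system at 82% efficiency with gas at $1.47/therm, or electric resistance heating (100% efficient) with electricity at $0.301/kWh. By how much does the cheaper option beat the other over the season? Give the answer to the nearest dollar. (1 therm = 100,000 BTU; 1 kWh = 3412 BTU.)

$3613

Heat load = 514 therm × 100,000 = 51,400,000 BTU
Gas: input = 51,400,000 / 0.82 = 62,682,927 BTU = 626.8 therm → 626.8 × $1.47 = $921.44
Electric: 51,400,000 BTU / 3412 = 15,060 kWh → × $0.301 = $4,534.41
Difference = |$921.44 − $4,534.41| = $3,612.97 ≈ $3613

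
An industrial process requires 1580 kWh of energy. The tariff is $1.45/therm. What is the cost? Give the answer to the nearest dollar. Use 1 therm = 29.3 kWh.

$78

1580 kWh × (0.03413 therm/kWh) = 53.92 therm
Cost = 53.92 therm × $1.45/therm = $78.19 ≈ $78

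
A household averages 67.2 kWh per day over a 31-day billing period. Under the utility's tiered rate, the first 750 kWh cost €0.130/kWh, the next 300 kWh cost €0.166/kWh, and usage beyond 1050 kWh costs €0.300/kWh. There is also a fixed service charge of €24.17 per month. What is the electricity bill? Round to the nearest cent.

€481.43

Usage = 67.2 kWh/day × 31 days = 2083.2 kWh
First 750 kWh × €0.130 = €97.50
Next 300 kWh × €0.166 = €49.80
Remaining 1033.2 kWh × €0.300 = €309.96
Energy charge = €457.26; + service €24.17 = €481.43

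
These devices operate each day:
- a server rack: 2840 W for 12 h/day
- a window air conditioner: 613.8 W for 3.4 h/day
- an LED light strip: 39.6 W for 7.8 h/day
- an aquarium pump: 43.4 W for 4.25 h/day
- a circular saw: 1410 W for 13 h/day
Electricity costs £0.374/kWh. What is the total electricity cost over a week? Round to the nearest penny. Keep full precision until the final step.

£143.96

server rack: 2840 W × 12 h × 7 d = 238,560 Wh = 238.6 kWh
window air conditioner: 613.8 W × 3.4 h × 7 d = 14,608 Wh = 14.61 kWh
LED light strip: 39.6 W × 7.8 h × 7 d = 2,162 Wh = 2.162 kWh
aquarium pump: 43.4 W × 4.25 h × 7 d = 1,291 Wh = 1.291 kWh
circular saw: 1410 W × 13 h × 7 d = 128,310 Wh = 128.3 kWh
Total energy = 238.6 + 14.61 + 2.162 + 1.291 + 128.3 = 384.9 kWh
Cost = 384.9 kWh × £0.374 = £143.96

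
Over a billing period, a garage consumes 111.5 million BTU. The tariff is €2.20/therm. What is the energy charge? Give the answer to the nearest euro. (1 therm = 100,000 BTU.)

€2453

111.5 million BTU × (10 therm/million BTU) = 1,115 therm
Cost = 1,115 therm × €2.20/therm = €2,453.00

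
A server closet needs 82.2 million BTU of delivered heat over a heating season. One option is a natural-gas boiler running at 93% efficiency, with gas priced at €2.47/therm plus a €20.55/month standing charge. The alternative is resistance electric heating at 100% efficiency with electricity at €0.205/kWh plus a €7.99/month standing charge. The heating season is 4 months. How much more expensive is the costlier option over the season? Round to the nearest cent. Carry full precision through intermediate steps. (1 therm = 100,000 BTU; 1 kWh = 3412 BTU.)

Heat load = 82.2 × 10⁶ BTU = 82,200,000 BTU
Gas: input = 82,200,000 / 0.93 = 88,387,097 BTU = 883.9 therm → 883.9 × €2.47 = €2,183.16; + 4 × €20.55 standing = €2,265.36
Electric: 82,200,000 BTU / 3412 = 24,090 kWh → × €0.205 = €4,938.75; + 4 × €7.99 standing = €4,970.71
Difference = |€2,265.36 − €4,970.71| = €2,705.34

€2705.34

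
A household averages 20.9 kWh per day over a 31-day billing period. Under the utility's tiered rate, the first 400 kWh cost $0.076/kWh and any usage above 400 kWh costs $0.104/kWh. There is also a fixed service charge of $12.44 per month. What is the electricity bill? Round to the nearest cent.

$68.62

Usage = 20.9 kWh/day × 31 days = 647.9 kWh
First 400 kWh × $0.076 = $30.40
Remaining 247.9 kWh × $0.104 = $25.78
Energy charge = $56.18; + service $12.44 = $68.62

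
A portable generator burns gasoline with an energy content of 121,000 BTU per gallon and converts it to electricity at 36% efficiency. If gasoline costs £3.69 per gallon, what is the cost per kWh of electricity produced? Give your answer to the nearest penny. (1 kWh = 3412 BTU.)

Electrical output per gallon = 121,000 BTU × 0.36 / 3412 BTU/kWh = 12.77 kWh
Cost per kWh = £3.69 / 12.77 kWh = £0.289

£0.29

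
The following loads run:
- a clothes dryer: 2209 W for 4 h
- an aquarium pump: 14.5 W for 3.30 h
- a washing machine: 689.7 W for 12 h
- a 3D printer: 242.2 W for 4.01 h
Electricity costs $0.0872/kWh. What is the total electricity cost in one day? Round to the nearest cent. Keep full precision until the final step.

$1.58

clothes dryer: 2209 W × 4 h = 8,836 Wh = 8.836 kWh
aquarium pump: 14.5 W × 3.30 h = 48 Wh = 0.04785 kWh
washing machine: 689.7 W × 12 h = 8,276 Wh = 8.276 kWh
3D printer: 242.2 W × 4.01 h = 971 Wh = 0.9712 kWh
Total energy = 8.836 + 0.04785 + 8.276 + 0.9712 = 18.13 kWh
Cost = 18.13 kWh × $0.0872 = $1.58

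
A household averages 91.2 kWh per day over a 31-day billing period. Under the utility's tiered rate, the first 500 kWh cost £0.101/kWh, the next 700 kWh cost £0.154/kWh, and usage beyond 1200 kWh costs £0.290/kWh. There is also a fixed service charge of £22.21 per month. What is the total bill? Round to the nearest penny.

£652.40

Usage = 91.2 kWh/day × 31 days = 2827.2 kWh
First 500 kWh × £0.101 = £50.50
Next 700 kWh × £0.154 = £107.80
Remaining 1627.2 kWh × £0.290 = £471.89
Energy charge = £630.19; + service £22.21 = £652.40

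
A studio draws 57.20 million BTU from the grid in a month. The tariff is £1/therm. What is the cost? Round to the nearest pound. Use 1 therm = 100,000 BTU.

£572

57.20 million BTU × (10 therm/million BTU) = 572 therm
Cost = 572 therm × £1/therm = £572.00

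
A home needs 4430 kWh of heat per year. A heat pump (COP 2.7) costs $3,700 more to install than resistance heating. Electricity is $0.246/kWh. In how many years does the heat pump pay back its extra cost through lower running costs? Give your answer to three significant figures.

Resistance: 4430 kWh × $0.246 = $1,089.78/yr
Heat pump: 4430 / 2.7 = 1641 kWh in → × $0.246 = $403.62/yr
Annual savings = $686.16
Payback = $3,700 / $686.16 = 5.39 years

5.39 years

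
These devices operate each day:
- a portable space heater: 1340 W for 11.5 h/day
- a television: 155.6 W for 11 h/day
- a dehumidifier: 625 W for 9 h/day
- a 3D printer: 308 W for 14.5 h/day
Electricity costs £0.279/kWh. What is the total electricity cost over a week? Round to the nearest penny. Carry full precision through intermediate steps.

£53.15

portable space heater: 1340 W × 11.5 h × 7 d = 107,870 Wh = 107.9 kWh
television: 155.6 W × 11 h × 7 d = 11,981 Wh = 11.98 kWh
dehumidifier: 625 W × 9 h × 7 d = 39,375 Wh = 39.38 kWh
3D printer: 308 W × 14.5 h × 7 d = 31,262 Wh = 31.26 kWh
Total energy = 107.9 + 11.98 + 39.38 + 31.26 = 190.5 kWh
Cost = 190.5 kWh × £0.279 = £53.15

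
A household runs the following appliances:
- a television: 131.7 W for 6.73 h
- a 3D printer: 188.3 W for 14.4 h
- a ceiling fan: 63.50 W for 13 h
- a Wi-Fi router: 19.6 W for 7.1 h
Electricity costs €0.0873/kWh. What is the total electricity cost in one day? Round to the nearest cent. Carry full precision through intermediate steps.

€0.40

television: 131.7 W × 6.73 h = 886 Wh = 0.8863 kWh
3D printer: 188.3 W × 14.4 h = 2,712 Wh = 2.712 kWh
ceiling fan: 63.50 W × 13 h = 826 Wh = 0.8255 kWh
Wi-Fi router: 19.6 W × 7.1 h = 139 Wh = 0.1392 kWh
Total energy = 0.8863 + 2.712 + 0.8255 + 0.1392 = 4.563 kWh
Cost = 4.563 kWh × €0.0873 = €0.40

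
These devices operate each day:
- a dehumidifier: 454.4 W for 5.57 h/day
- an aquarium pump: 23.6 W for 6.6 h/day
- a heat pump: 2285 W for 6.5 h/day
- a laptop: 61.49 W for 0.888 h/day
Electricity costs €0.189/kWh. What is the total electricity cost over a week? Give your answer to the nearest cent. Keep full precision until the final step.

€23.28

dehumidifier: 454.4 W × 5.57 h × 7 d = 17,717 Wh = 17.72 kWh
aquarium pump: 23.6 W × 6.6 h × 7 d = 1,090 Wh = 1.09 kWh
heat pump: 2285 W × 6.5 h × 7 d = 103,968 Wh = 104 kWh
laptop: 61.49 W × 0.888 h × 7 d = 382 Wh = 0.3822 kWh
Total energy = 17.72 + 1.09 + 104 + 0.3822 = 123.2 kWh
Cost = 123.2 kWh × €0.189 = €23.28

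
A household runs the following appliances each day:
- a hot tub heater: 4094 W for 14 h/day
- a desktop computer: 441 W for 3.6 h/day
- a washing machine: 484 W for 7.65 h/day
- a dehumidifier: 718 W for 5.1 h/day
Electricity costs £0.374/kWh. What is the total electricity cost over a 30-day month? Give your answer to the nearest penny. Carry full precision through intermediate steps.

£743.53

hot tub heater: 4094 W × 14 h × 30 d = 1,719,480 Wh = 1,719 kWh
desktop computer: 441 W × 3.6 h × 30 d = 47,628 Wh = 47.63 kWh
washing machine: 484 W × 7.65 h × 30 d = 111,078 Wh = 111.1 kWh
dehumidifier: 718 W × 5.1 h × 30 d = 109,854 Wh = 109.9 kWh
Total energy = 1,719 + 47.63 + 111.1 + 109.9 = 1,988 kWh
Cost = 1,988 kWh × £0.374 = £743.53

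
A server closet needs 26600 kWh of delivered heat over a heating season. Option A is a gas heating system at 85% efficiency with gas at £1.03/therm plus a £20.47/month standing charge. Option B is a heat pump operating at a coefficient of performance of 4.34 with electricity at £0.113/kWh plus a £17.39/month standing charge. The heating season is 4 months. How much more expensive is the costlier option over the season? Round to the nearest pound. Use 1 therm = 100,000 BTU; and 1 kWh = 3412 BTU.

Heat load = 26600 kWh × 3412 = 90,759,200 BTU
Gas: input = 90,759,200 / 0.85 = 106,775,529 BTU = 1,068 therm → 1,068 × £1.03 = £1,099.79; + 4 × £20.47 standing = £1,181.67
Heat pump: 90,759,200 BTU / 3412 = 26,600 kWh heat; / 4.34 = 6,129 kWh in → × £0.113 = £692.58; + 4 × £17.39 standing = £762.14
Difference = |£1,181.67 − £762.14| = £419.53 ≈ £420

£420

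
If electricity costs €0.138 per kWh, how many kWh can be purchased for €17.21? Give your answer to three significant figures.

125 kWh

€17.21 / €0.138 per kWh = 124.7 kWh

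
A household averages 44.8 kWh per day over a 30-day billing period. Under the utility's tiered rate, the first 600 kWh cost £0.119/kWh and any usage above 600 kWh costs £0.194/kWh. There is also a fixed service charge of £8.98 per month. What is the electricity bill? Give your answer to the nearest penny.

£224.72

Usage = 44.8 kWh/day × 30 days = 1344 kWh
First 600 kWh × £0.119 = £71.40
Remaining 744 kWh × £0.194 = £144.34
Energy charge = £215.74; + service £8.98 = £224.72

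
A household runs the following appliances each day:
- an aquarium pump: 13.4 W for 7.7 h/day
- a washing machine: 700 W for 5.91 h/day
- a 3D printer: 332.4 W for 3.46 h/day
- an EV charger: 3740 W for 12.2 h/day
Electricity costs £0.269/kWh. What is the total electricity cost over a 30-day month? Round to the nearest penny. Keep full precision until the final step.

aquarium pump: 13.4 W × 7.7 h × 30 d = 3,095 Wh = 3.095 kWh
washing machine: 700 W × 5.91 h × 30 d = 124,110 Wh = 124.1 kWh
3D printer: 332.4 W × 3.46 h × 30 d = 34,503 Wh = 34.5 kWh
EV charger: 3740 W × 12.2 h × 30 d = 1,368,840 Wh = 1,369 kWh
Total energy = 3.095 + 124.1 + 34.5 + 1,369 = 1,531 kWh
Cost = 1,531 kWh × £0.269 = £411.72

£411.72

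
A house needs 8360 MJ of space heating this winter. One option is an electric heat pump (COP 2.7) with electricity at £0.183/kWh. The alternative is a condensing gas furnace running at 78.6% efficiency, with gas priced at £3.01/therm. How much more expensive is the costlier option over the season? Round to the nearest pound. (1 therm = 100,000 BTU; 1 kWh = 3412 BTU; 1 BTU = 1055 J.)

Heat load = 8360 MJ = 8,360,000,000 J / 1055 = 7,924,171 BTU
Gas: input = 7,924,171 / 0.786 = 10,081,642 BTU = 100.8 therm → 100.8 × £3.01 = £303.46
Heat pump: 7,924,171 BTU / 3412 = 2,322 kWh heat; / 2.7 = 860.2 kWh in → × £0.183 = £157.41
Difference = |£303.46 − £157.41| = £146.05 ≈ £146

£146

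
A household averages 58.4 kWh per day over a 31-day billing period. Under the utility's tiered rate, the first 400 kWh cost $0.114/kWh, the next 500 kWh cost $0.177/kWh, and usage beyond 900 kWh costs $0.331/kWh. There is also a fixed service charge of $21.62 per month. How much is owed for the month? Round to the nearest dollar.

Usage = 58.4 kWh/day × 31 days = 1810.4 kWh
First 400 kWh × $0.114 = $45.60
Next 500 kWh × $0.177 = $88.50
Remaining 910.4 kWh × $0.331 = $301.34
Energy charge = $435.44; + service $21.62 = $457.06 ≈ $457

$457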